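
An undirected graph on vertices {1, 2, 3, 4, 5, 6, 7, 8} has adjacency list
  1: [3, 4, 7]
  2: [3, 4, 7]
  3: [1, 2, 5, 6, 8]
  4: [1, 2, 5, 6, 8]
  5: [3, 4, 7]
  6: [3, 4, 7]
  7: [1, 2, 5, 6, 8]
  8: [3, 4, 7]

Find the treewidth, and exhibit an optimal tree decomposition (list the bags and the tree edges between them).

Every bag has size at most 4, so the width is 4 − 1 = 3 and tw(G) ≤ 3. For the lower bound: the 4 vertex sets {7,8}, {2,3}, {4}, {6} are disjoint, each induces a connected subgraph, and every pair is joined by at least one edge of G. Contracting each set to a single vertex therefore yields K_{4} as a minor, and since treewidth is minor-monotone, tw(G) ≥ tw(K_{4}) = 3. Therefore the treewidth is 3.

Treewidth 3.
One such decomposition:
Bags: B1 = {3, 4, 7, 8}  B2 = {2, 3, 4, 7}  B3 = {3, 4, 6, 7}  B4 = {1, 3, 4, 7}  B5 = {3, 4, 5, 7}
Tree: B1–B2, B2–B3, B3–B4, B4–B5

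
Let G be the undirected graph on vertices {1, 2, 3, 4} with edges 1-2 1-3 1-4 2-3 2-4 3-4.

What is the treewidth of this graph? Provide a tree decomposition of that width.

A single bag containing all 4 vertices is trivially a valid decomposition of width 3. Conversely, {1, 2, 3, 4} is a clique of size 4, and the vertices of any clique must share a bag in every tree decomposition; so some bag has ≥ 4 vertices and tw(G) ≥ 3. Therefore the treewidth is 3.

Treewidth 3.
One optimal decomposition is:
Bags: B1 = {1, 2, 3, 4}
Tree: (single bag)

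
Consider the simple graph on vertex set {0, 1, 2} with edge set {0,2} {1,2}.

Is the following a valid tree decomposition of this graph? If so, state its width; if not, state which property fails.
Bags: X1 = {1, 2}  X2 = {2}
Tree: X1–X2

No — vertex 0 appears in no bag.

A tree decomposition must satisfy three properties: every vertex lies in some bag; for every edge, both endpoints lie together in some bag; and for every vertex, the bags containing it form a connected subtree. Here vertex 0 appears in no bag, so the decomposition is invalid.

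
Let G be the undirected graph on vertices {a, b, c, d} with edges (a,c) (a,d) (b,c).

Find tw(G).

1

A width-1 tree decomposition is:
Bags: B1 = {a, c}  B2 = {a, d}  B3 = {b, c}
Tree: B1–B2, B1–B3
Every bag has size at most 2, so the width is 2 − 1 = 1 and tw(G) ≤ 1. G has an edge, so its treewidth is at least 1. Therefore the treewidth is 1.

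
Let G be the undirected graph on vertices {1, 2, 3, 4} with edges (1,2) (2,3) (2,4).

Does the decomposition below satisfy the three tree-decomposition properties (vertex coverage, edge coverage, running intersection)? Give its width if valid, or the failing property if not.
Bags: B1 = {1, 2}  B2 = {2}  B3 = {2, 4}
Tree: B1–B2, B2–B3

No — vertex 3 appears in no bag.

A tree decomposition must satisfy three properties: every vertex lies in some bag; for every edge, both endpoints lie together in some bag; and for every vertex, the bags containing it form a connected subtree. Here vertex 3 appears in no bag, so the decomposition is invalid.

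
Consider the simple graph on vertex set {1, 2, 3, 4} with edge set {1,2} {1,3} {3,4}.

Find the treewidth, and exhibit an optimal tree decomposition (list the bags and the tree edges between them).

Treewidth 1.
Bags: B1 = {3, 4}  B2 = {1, 3}  B3 = {1, 2}
Tree: B1–B2, B2–B3

The largest bag has 2 vertices, giving width 1; this decomposition certifies tw(G) ≤ 1. Any graph with an edge has treewidth ≥ 1, and G has the edge 4–3. Hence tw(G) = 1 exactly.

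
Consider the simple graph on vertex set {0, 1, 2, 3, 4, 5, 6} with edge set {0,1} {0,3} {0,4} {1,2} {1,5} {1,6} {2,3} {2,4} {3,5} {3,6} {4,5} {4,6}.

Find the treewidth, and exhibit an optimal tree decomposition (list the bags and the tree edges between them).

Treewidth 3.
Bags: B1 = {1, 3, 4, 5}  B2 = {1, 3, 4, 6}  B3 = {0, 1, 3, 4}  B4 = {1, 2, 3, 4}
Tree: B1–B2, B2–B3, B3–B4

Every bag has size at most 4, so the width is 4 − 1 = 3 and tw(G) ≤ 3. For the lower bound: the 4 vertex sets {3,5}, {1,6}, {4}, {0} are disjoint, each induces a connected subgraph, and every pair is joined by at least one edge of G. Contracting each set to a single vertex therefore yields K_{4} as a minor, and since treewidth is minor-monotone, tw(G) ≥ tw(K_{4}) = 3. Combining the bounds, tw(G) = 3.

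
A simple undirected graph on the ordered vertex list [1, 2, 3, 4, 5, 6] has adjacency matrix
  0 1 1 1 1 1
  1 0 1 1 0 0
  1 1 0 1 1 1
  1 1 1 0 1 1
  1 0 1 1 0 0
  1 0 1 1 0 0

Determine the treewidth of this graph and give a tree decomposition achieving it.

Treewidth 3.
One optimal decomposition is:
Bags: B1 = {1, 3, 4, 6}  B2 = {1, 3, 4, 5}  B3 = {1, 2, 3, 4}
Tree: B1–B2, B2–B3

Every bag has size at most 4, so the width is 4 − 1 = 3 and tw(G) ≤ 3. On the other hand G contains the 4-clique {1, 2, 3, 4}. A clique must lie in a single bag of any decomposition, so no decomposition can have width below 3. The upper and lower bounds meet at 3, so that is the treewidth.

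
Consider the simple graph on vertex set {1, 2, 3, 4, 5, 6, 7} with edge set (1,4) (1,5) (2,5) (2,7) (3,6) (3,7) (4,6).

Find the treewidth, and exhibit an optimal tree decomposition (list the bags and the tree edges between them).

Each bag holds 3 vertices, so the decomposition has width 2, which upper-bounds the treewidth. The edges 7–2–5–1–4–6–3–7 form a cycle, so G is not a tree and its treewidth is at least 2. Hence tw(G) = 2 exactly.

Treewidth 2.
One optimal decomposition is:
Bags: B1 = {2, 5, 7}  B2 = {1, 5, 7}  B3 = {1, 4, 7}  B4 = {4, 6, 7}  B5 = {3, 6, 7}
Tree: B1–B2, B2–B3, B3–B4, B4–B5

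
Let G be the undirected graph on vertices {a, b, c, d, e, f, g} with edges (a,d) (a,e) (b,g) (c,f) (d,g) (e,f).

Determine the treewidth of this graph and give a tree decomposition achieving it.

Treewidth 1.
One optimal decomposition is:
Bags: B1 = {b, g}  B2 = {d, g}  B3 = {a, d}  B4 = {a, e}  B5 = {e, f}  B6 = {c, f}
Tree: B1–B2, B2–B3, B3–B4, B4–B5, B5–B6

Every bag has size at most 2, so the width is 2 − 1 = 1 and tw(G) ≤ 1. Any graph with an edge has treewidth ≥ 1, and G has the edge b–g. The upper and lower bounds meet at 1, so that is the treewidth.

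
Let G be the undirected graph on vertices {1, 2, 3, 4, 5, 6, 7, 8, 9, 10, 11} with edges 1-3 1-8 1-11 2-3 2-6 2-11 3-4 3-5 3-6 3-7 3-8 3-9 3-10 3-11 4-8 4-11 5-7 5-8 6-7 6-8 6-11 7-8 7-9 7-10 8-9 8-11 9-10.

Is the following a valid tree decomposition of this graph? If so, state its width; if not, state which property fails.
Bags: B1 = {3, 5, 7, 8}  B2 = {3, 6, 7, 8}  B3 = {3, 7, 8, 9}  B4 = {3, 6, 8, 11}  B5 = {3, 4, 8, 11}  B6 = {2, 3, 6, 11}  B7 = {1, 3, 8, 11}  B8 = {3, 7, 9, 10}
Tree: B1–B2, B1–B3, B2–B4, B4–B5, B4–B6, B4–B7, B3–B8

Every vertex of G appears in some bag (union = {1, 2, 3, 4, 5, 6, 7, 8, 9, 10, 11}); every edge is covered by a bag; and for each vertex v the set of bags containing v is connected in the bag tree. The decomposition is therefore valid. The largest bag has 4 vertices, so the width is 3.

Yes; width 3.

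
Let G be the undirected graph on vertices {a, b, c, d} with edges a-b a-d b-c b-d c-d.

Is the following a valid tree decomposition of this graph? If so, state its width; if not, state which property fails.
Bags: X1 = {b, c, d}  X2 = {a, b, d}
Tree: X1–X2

Checking the three conditions: (i) the bags cover all of {a, b, c, d}; (ii) for each edge, some bag contains both endpoints; (iii) the bags containing any fixed vertex form a subtree. All hold, so the decomposition is valid with width 3 − 1 = 2.

Yes; width 2.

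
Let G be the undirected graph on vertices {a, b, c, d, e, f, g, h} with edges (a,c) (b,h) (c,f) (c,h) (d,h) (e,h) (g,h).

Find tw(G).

A width-1 tree decomposition is:
Bags: B1 = {d, h}  B2 = {g, h}  B3 = {e, h}  B4 = {c, h}  B5 = {c, f}  B6 = {b, h}  B7 = {a, c}
Tree: B1–B2, B1–B3, B1–B4, B4–B5, B1–B6, B4–B7
The largest bag has 2 vertices, giving width 1; this decomposition certifies tw(G) ≤ 1. Any graph with an edge has treewidth ≥ 1, and G has the edge h–d. The upper and lower bounds meet at 1, so that is the treewidth.

1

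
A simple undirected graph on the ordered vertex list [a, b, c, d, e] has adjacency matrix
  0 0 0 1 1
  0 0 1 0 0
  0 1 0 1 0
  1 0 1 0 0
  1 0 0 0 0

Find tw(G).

A width-1 tree decomposition is:
Bags: B1 = {b, c}  B2 = {c, d}  B3 = {a, d}  B4 = {a, e}
Tree: B1–B2, B2–B3, B3–B4
Each bag holds 2 vertices, so the decomposition has width 1, which upper-bounds the treewidth. Since G has at least one edge (e.g. b–c), it is not an edgeless graph, so tw(G) ≥ 1. Therefore the treewidth is 1.

1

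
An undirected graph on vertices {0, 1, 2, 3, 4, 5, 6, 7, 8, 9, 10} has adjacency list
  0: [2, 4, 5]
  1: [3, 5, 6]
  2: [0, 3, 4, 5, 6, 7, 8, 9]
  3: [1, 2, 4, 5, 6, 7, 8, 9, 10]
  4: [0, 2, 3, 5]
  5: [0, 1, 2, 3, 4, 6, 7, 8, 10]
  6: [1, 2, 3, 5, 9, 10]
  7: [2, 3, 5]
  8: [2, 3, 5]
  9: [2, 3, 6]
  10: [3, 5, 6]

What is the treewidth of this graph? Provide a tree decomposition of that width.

Treewidth 3.
Bags: B1 = {2, 3, 5, 6}  B2 = {1, 3, 5, 6}  B3 = {2, 3, 5, 8}  B4 = {2, 3, 4, 5}  B5 = {0, 2, 4, 5}  B6 = {2, 3, 6, 9}  B7 = {2, 3, 5, 7}  B8 = {3, 5, 6, 10}
Tree: B1–B2, B1–B3, B1–B4, B4–B5, B1–B6, B4–B7, B2–B8

Each bag holds 4 vertices, so the decomposition has width 3, which upper-bounds the treewidth. Conversely, {0, 2, 4, 5} is a clique of size 4, and the vertices of any clique must share a bag in every tree decomposition; so some bag has ≥ 4 vertices and tw(G) ≥ 3. Hence tw(G) = 3 exactly.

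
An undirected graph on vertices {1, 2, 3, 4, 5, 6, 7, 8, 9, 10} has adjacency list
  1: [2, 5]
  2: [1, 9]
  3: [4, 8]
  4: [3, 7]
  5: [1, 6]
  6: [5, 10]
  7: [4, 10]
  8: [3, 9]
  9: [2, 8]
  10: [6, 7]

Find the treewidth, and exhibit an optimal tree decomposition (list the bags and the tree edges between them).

The largest bag has 3 vertices, giving width 2; this decomposition certifies tw(G) ≤ 2. Since 5–1–2–9–8–3–4–7–10–6–5 is a cycle in G, G is not acyclic. Forests are exactly the graphs of treewidth ≤ 1, so tw(G) ≥ 2. Hence tw(G) = 2 exactly.

Treewidth 2.
Bags: B1 = {1, 2, 5}  B2 = {2, 5, 9}  B3 = {5, 8, 9}  B4 = {3, 5, 8}  B5 = {3, 4, 5}  B6 = {4, 5, 7}  B7 = {5, 7, 10}  B8 = {5, 6, 10}
Tree: B1–B2, B2–B3, B3–B4, B4–B5, B5–B6, B6–B7, B7–B8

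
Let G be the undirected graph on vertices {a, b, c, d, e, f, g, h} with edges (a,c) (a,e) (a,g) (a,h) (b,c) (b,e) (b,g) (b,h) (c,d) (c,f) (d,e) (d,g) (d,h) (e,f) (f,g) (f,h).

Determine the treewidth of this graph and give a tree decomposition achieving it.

Treewidth 4.
One optimal decomposition is:
Bags: B1 = {c, d, e, g, h}  B2 = {a, c, e, g, h}  B3 = {b, c, e, g, h}  B4 = {c, e, f, g, h}
Tree: B1–B2, B2–B3, B3–B4

The largest bag has 5 vertices, giving width 4; this decomposition certifies tw(G) ≤ 4. For the lower bound: the 5 vertex sets {d,h}, {a,g}, {b,c}, {e}, {f} are disjoint, each induces a connected subgraph, and every pair is joined by at least one edge of G. Contracting each set to a single vertex therefore yields K_{5} as a minor, and since treewidth is minor-monotone, tw(G) ≥ tw(K_{5}) = 4. Combining the bounds, tw(G) = 4.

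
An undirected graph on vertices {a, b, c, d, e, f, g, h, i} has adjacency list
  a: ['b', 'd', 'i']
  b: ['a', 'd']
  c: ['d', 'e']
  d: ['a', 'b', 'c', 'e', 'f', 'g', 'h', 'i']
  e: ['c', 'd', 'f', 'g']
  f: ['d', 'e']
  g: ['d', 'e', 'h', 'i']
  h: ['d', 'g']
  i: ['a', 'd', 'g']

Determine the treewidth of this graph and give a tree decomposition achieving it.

Treewidth 2.
Bags: B1 = {d, e, g}  B2 = {d, g, h}  B3 = {d, g, i}  B4 = {c, d, e}  B5 = {a, d, i}  B6 = {d, e, f}  B7 = {a, b, d}
Tree: B1–B2, B1–B3, B1–B4, B3–B5, B1–B6, B5–B7

Every bag has size at most 3, so the width is 3 − 1 = 2 and tw(G) ≤ 2. For the lower bound, the 3 vertices {d, e, f} are pairwise adjacent, and any tree decomposition puts a clique entirely inside one bag — forcing width ≥ 2. Combining the bounds, tw(G) = 2.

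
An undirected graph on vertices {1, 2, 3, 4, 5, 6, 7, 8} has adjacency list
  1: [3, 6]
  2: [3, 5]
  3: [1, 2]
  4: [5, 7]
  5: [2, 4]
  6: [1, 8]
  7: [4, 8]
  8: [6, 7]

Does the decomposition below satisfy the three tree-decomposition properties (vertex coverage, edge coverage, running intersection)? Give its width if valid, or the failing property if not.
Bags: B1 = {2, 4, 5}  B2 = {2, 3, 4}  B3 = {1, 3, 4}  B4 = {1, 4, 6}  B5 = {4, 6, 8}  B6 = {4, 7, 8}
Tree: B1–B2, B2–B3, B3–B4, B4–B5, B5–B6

Every vertex of G appears in some bag (union = {1, 2, 3, 4, 5, 6, 7, 8}); every edge is covered by a bag; and for each vertex v the set of bags containing v is connected in the bag tree. The decomposition is therefore valid. The largest bag has 3 vertices, so the width is 2.

Yes; width 2.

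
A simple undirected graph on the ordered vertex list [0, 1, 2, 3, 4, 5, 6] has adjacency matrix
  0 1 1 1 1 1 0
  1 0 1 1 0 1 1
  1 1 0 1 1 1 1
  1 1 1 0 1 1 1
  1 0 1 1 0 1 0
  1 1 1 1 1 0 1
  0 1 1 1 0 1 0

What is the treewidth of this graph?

4

A width-4 tree decomposition is:
Bags: B1 = {0, 2, 3, 4, 5}  B2 = {0, 1, 2, 3, 5}  B3 = {1, 2, 3, 5, 6}
Tree: B1–B2, B2–B3
Each bag holds 5 vertices, so the decomposition has width 4, which upper-bounds the treewidth. Conversely, {0, 1, 2, 3, 5} is a clique of size 5, and the vertices of any clique must share a bag in every tree decomposition; so some bag has ≥ 5 vertices and tw(G) ≥ 4. Hence tw(G) = 4 exactly.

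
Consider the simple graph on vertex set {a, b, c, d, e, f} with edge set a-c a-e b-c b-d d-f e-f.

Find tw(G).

A width-2 tree decomposition is:
Bags: B1 = {d, e, f}  B2 = {a, d, e}  B3 = {a, c, d}  B4 = {b, c, d}
Tree: B1–B2, B2–B3, B3–B4
Every bag has size at most 3, so the width is 3 − 1 = 2 and tw(G) ≤ 2. Since d–f–e–a–c–b–d is a cycle in G, G is not acyclic. Forests are exactly the graphs of treewidth ≤ 1, so tw(G) ≥ 2. Therefore the treewidth is 2.

2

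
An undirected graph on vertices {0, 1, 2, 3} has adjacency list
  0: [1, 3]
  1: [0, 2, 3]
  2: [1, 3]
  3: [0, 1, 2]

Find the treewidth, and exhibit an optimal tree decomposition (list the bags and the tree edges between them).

The largest bag has 3 vertices, giving width 2; this decomposition certifies tw(G) ≤ 2. For the lower bound, the 3 vertices {0, 1, 3} are pairwise adjacent, and any tree decomposition puts a clique entirely inside one bag — forcing width ≥ 2. Combining the bounds, tw(G) = 2.

Treewidth 2.
Bags: B1 = {0, 1, 3}  B2 = {1, 2, 3}
Tree: B1–B2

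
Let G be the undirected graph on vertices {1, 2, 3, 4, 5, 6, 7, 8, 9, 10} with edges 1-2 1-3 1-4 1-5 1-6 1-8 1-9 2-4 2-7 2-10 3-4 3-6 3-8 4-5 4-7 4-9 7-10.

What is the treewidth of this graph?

A width-2 tree decomposition is:
Bags: B1 = {1, 2, 4}  B2 = {1, 4, 5}  B3 = {1, 3, 4}  B4 = {1, 3, 8}  B5 = {2, 4, 7}  B6 = {1, 3, 6}  B7 = {2, 7, 10}  B8 = {1, 4, 9}
Tree: B1–B2, B2–B3, B3–B4, B1–B5, B3–B6, B5–B7, B3–B8
Every bag has size at most 3, so the width is 3 − 1 = 2 and tw(G) ≤ 2. For the lower bound, the 3 vertices {1, 3, 8} are pairwise adjacent, and any tree decomposition puts a clique entirely inside one bag — forcing width ≥ 2. Hence tw(G) = 2 exactly.

2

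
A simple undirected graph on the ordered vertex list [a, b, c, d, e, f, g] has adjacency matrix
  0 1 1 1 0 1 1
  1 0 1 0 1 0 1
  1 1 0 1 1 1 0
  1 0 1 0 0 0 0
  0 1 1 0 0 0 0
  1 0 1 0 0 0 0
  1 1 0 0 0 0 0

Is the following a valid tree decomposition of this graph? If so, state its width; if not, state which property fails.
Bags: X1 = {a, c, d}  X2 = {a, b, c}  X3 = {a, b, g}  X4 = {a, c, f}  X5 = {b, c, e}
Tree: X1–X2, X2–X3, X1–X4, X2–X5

Yes; width 2.

Vertex coverage: the bags together contain {a, b, c, d, e, f, g}, the full vertex set. Edge coverage: each edge of G has both endpoints in at least one bag. Running intersection: for every vertex, the bags containing it form a connected subtree. All three properties hold, so this is a valid tree decomposition of width max|bag| − 1 = 2, and hence tw(G) ≤ 2.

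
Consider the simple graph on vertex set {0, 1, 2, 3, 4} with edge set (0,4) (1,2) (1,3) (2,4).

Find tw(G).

1

A width-1 tree decomposition is:
Bags: B1 = {0, 4}  B2 = {2, 4}  B3 = {1, 2}  B4 = {1, 3}
Tree: B1–B2, B2–B3, B3–B4
The largest bag has 2 vertices, giving width 1; this decomposition certifies tw(G) ≤ 1. Any graph with an edge has treewidth ≥ 1, and G has the edge 0–4. Combining the bounds, tw(G) = 1.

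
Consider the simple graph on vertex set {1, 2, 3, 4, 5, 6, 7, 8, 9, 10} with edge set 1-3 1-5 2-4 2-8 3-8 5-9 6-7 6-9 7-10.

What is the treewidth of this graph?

A width-1 tree decomposition is:
Bags: B1 = {7, 10}  B2 = {6, 7}  B3 = {6, 9}  B4 = {5, 9}  B5 = {1, 5}  B6 = {1, 3}  B7 = {3, 8}  B8 = {2, 8}  B9 = {2, 4}
Tree: B1–B2, B2–B3, B3–B4, B4–B5, B5–B6, B6–B7, B7–B8, B8–B9
Each bag holds 2 vertices, so the decomposition has width 1, which upper-bounds the treewidth. Since G has at least one edge (e.g. 10–7), it is not an edgeless graph, so tw(G) ≥ 1. Therefore the treewidth is 1.

1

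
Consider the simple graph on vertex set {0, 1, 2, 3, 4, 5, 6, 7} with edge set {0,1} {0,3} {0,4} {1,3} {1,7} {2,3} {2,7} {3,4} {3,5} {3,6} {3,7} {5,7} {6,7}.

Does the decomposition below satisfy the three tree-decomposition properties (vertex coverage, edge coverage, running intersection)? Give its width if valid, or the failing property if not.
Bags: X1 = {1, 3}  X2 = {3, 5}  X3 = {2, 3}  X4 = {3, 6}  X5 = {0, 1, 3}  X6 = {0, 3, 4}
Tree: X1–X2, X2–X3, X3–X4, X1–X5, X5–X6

A tree decomposition must satisfy three properties: every vertex lies in some bag; for every edge, both endpoints lie together in some bag; and for every vertex, the bags containing it form a connected subtree. Here vertex 7 appears in no bag, so the decomposition is invalid.

No — vertex 7 appears in no bag.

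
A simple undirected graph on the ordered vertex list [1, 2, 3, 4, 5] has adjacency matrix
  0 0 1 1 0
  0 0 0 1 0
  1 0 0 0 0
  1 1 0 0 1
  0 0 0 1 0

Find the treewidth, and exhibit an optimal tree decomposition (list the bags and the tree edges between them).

The largest bag has 2 vertices, giving width 1; this decomposition certifies tw(G) ≤ 1. G has an edge, so its treewidth is at least 1. The upper and lower bounds meet at 1, so that is the treewidth.

Treewidth 1.
One such decomposition:
Bags: B1 = {1, 4}  B2 = {1, 3}  B3 = {2, 4}  B4 = {4, 5}
Tree: B1–B2, B1–B3, B3–B4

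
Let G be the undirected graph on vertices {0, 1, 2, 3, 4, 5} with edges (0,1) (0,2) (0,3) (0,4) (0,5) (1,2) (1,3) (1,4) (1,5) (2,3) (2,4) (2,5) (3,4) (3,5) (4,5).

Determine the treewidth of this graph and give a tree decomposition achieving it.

A single bag containing all 6 vertices is trivially a valid decomposition of width 5. For the lower bound, the 6 vertices {0, 1, 2, 3, 4, 5} are pairwise adjacent, and any tree decomposition puts a clique entirely inside one bag — forcing width ≥ 5. The upper and lower bounds meet at 5, so that is the treewidth.

Treewidth 5.
One optimal decomposition is:
Bags: B1 = {0, 1, 2, 3, 4, 5}
Tree: (single bag)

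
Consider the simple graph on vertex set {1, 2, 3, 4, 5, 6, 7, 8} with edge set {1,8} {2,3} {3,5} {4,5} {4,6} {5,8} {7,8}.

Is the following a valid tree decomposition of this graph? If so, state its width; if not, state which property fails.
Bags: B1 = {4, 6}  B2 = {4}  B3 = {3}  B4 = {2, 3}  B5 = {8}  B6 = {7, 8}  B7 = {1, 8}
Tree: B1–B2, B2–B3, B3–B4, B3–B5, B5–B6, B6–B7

No — vertex 5 appears in no bag.

A tree decomposition must satisfy three properties: every vertex lies in some bag; for every edge, both endpoints lie together in some bag; and for every vertex, the bags containing it form a connected subtree. Here vertex 5 appears in no bag, so the decomposition is invalid.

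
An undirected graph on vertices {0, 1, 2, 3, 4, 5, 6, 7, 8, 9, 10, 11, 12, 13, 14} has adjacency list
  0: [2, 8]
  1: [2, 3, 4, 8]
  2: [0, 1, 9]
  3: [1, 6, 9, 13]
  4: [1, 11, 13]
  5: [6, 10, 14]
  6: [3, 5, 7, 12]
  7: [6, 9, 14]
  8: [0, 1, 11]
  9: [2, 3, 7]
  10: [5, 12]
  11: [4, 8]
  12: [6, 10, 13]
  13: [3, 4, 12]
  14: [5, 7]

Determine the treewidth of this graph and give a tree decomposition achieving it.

Treewidth 3.
One such decomposition:
Bags: B1 = {0, 4, 8, 11}  B2 = {0, 1, 4, 8}  B3 = {0, 1, 2, 4}  B4 = {1, 2, 4, 13}  B5 = {1, 2, 3, 13}  B6 = {2, 3, 9, 13}  B7 = {3, 9, 12, 13}  B8 = {3, 6, 9, 12}  B9 = {6, 7, 9, 12}  B10 = {6, 7, 10, 12}  B11 = {5, 6, 7, 10}  B12 = {5, 7, 10, 14}
Tree: B1–B2, B2–B3, B3–B4, B4–B5, B5–B6, B6–B7, B7–B8, B8–B9, B9–B10, B10–B11, B11–B12

Each bag holds 4 vertices, so the decomposition has width 3, which upper-bounds the treewidth. For the lower bound: the 4 vertex sets {0,8,11}, {4}, {1}, {2,3,9,13} are disjoint, each induces a connected subgraph, and every pair is joined by at least one edge of G. Contracting each set to a single vertex therefore yields K_{4} as a minor, and since treewidth is minor-monotone, tw(G) ≥ tw(K_{4}) = 3. The upper and lower bounds meet at 3, so that is the treewidth.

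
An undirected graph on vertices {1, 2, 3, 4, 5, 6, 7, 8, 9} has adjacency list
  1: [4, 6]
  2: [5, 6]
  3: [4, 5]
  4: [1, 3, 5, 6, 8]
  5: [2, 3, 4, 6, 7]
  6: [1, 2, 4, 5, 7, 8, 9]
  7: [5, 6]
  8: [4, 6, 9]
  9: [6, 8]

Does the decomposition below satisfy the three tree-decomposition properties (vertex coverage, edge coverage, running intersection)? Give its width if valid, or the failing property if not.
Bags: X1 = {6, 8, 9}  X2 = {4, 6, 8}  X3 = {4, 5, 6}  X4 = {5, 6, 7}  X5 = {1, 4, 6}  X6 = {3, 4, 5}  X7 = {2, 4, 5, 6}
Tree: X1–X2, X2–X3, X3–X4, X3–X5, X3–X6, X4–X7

No — bags containing vertex 4 are not connected in the tree.

A tree decomposition must satisfy three properties: every vertex lies in some bag; for every edge, both endpoints lie together in some bag; and for every vertex, the bags containing it form a connected subtree. Here bags containing vertex 4 are not connected in the tree, so the decomposition is invalid.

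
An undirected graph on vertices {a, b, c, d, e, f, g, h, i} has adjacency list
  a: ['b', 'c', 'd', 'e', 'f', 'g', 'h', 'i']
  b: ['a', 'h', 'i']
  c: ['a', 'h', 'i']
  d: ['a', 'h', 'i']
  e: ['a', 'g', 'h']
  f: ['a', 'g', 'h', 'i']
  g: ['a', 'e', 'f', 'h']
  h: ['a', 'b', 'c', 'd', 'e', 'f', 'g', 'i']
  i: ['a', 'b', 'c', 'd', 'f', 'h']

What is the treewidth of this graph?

A width-3 tree decomposition is:
Bags: B1 = {a, f, g, h}  B2 = {a, f, h, i}  B3 = {a, c, h, i}  B4 = {a, e, g, h}  B5 = {a, d, h, i}  B6 = {a, b, h, i}
Tree: B1–B2, B2–B3, B1–B4, B3–B5, B5–B6
The largest bag has 4 vertices, giving width 3; this decomposition certifies tw(G) ≤ 3. On the other hand G contains the 4-clique {a, e, g, h}. A clique must lie in a single bag of any decomposition, so no decomposition can have width below 3. Hence tw(G) = 3 exactly.

3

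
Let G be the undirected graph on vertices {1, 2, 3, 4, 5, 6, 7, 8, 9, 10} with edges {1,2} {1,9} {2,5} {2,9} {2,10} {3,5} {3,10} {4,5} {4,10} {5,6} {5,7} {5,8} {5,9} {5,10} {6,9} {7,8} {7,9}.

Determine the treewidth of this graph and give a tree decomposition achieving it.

The largest bag has 3 vertices, giving width 2; this decomposition certifies tw(G) ≤ 2. For the lower bound, the 3 vertices {1, 2, 9} are pairwise adjacent, and any tree decomposition puts a clique entirely inside one bag — forcing width ≥ 2. The upper and lower bounds meet at 2, so that is the treewidth.

Treewidth 2.
One such decomposition:
Bags: B1 = {2, 5, 9}  B2 = {2, 5, 10}  B3 = {5, 7, 9}  B4 = {1, 2, 9}  B5 = {4, 5, 10}  B6 = {3, 5, 10}  B7 = {5, 6, 9}  B8 = {5, 7, 8}
Tree: B1–B2, B1–B3, B1–B4, B2–B5, B2–B6, B1–B7, B3–B8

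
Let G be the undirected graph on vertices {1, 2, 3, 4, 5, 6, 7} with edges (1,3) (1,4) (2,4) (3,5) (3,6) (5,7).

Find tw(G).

1

A width-1 tree decomposition is:
Bags: B1 = {3, 6}  B2 = {3, 5}  B3 = {5, 7}  B4 = {1, 3}  B5 = {1, 4}  B6 = {2, 4}
Tree: B1–B2, B2–B3, B1–B4, B4–B5, B5–B6
Each bag holds 2 vertices, so the decomposition has width 1, which upper-bounds the treewidth. Since G has at least one edge (e.g. 6–3), it is not an edgeless graph, so tw(G) ≥ 1. Hence tw(G) = 1 exactly.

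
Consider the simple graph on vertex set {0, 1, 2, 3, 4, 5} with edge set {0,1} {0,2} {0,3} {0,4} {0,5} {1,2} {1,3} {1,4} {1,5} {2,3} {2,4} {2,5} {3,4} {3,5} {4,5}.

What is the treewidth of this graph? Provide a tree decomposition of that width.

Treewidth 5.
Bags: B1 = {0, 1, 2, 3, 4, 5}
Tree: (single bag)

A single bag containing all 6 vertices is trivially a valid decomposition of width 5. On the other hand G contains the 6-clique {0, 1, 2, 3, 4, 5}. A clique must lie in a single bag of any decomposition, so no decomposition can have width below 5. The upper and lower bounds meet at 5, so that is the treewidth.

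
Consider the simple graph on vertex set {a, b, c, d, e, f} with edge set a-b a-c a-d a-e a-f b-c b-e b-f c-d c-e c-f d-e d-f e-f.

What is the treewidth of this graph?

A width-4 tree decomposition is:
Bags: B1 = {a, c, d, e, f}  B2 = {a, b, c, e, f}
Tree: B1–B2
Each bag holds 5 vertices, so the decomposition has width 4, which upper-bounds the treewidth. On the other hand G contains the 5-clique {a, c, d, e, f}. A clique must lie in a single bag of any decomposition, so no decomposition can have width below 4. The upper and lower bounds meet at 4, so that is the treewidth.

4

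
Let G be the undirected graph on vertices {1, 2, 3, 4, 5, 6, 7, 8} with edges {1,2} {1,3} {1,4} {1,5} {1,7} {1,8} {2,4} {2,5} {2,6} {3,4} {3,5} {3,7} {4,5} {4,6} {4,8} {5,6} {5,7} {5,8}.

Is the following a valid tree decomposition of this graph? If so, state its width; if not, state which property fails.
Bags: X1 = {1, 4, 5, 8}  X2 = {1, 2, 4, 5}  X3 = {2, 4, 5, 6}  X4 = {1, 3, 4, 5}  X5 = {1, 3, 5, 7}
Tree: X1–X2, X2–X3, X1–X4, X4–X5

Every vertex of G appears in some bag (union = {1, 2, 3, 4, 5, 6, 7, 8}); every edge is covered by a bag; and for each vertex v the set of bags containing v is connected in the bag tree. The decomposition is therefore valid. The largest bag has 4 vertices, so the width is 3.

Yes; width 3.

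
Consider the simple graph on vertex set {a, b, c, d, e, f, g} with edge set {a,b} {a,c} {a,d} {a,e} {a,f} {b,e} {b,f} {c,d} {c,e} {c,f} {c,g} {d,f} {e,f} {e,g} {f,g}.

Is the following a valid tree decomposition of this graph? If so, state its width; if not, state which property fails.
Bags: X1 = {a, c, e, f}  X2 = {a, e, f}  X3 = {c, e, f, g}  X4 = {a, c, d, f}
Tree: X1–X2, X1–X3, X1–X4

A tree decomposition must satisfy three properties: every vertex lies in some bag; for every edge, both endpoints lie together in some bag; and for every vertex, the bags containing it form a connected subtree. Here vertex b appears in no bag, so the decomposition is invalid.

No — vertex b appears in no bag.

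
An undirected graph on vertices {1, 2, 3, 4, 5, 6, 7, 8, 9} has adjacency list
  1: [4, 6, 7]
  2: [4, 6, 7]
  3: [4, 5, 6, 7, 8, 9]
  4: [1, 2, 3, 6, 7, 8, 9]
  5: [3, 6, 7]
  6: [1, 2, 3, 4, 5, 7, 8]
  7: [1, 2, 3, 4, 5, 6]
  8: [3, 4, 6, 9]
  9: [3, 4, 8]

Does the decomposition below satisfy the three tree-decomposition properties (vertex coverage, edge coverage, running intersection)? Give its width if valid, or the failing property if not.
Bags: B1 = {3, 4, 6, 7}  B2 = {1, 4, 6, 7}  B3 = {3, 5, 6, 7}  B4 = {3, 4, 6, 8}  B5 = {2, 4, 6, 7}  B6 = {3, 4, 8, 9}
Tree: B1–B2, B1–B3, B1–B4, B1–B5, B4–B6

Yes; width 3.

Vertex coverage: the bags together contain {1, 2, 3, 4, 5, 6, 7, 8, 9}, the full vertex set. Edge coverage: each edge of G has both endpoints in at least one bag. Running intersection: for every vertex, the bags containing it form a connected subtree. All three properties hold, so this is a valid tree decomposition of width max|bag| − 1 = 3, and hence tw(G) ≤ 3.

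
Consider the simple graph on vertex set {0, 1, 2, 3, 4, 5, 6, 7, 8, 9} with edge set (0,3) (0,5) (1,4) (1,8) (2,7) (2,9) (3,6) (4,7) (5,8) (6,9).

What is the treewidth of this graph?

2

A width-2 tree decomposition is:
Bags: B1 = {1, 4, 7}  B2 = {1, 7, 8}  B3 = {5, 7, 8}  B4 = {0, 5, 7}  B5 = {0, 3, 7}  B6 = {3, 6, 7}  B7 = {6, 7, 9}  B8 = {2, 7, 9}
Tree: B1–B2, B2–B3, B3–B4, B4–B5, B5–B6, B6–B7, B7–B8
Each bag holds 3 vertices, so the decomposition has width 2, which upper-bounds the treewidth. The edges 7–4–1–8–5–0–3–6–9–2–7 form a cycle, so G is not a tree and its treewidth is at least 2. Therefore the treewidth is 2.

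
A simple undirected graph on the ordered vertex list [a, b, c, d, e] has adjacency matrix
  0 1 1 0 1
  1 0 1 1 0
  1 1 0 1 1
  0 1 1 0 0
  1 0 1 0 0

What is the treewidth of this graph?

2

A width-2 tree decomposition is:
Bags: B1 = {a, c, e}  B2 = {a, b, c}  B3 = {b, c, d}
Tree: B1–B2, B2–B3
Every bag has size at most 3, so the width is 3 − 1 = 2 and tw(G) ≤ 2. On the other hand G contains the 3-clique {b, c, d}. A clique must lie in a single bag of any decomposition, so no decomposition can have width below 2. Therefore the treewidth is 2.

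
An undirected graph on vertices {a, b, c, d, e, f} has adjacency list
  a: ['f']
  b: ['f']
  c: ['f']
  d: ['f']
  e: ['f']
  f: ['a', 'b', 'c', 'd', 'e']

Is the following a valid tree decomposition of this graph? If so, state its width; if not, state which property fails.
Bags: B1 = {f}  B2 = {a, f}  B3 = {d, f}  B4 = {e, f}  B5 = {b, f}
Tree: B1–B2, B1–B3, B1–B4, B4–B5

A tree decomposition must satisfy three properties: every vertex lies in some bag; for every edge, both endpoints lie together in some bag; and for every vertex, the bags containing it form a connected subtree. Here vertex c appears in no bag, so the decomposition is invalid.

No — vertex c appears in no bag.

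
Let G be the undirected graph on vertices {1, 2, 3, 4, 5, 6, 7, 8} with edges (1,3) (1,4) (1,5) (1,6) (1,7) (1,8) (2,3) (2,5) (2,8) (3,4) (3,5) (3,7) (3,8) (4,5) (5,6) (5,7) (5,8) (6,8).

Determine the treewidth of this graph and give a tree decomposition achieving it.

Treewidth 3.
One optimal decomposition is:
Bags: B1 = {1, 5, 6, 8}  B2 = {1, 3, 5, 8}  B3 = {1, 3, 5, 7}  B4 = {2, 3, 5, 8}  B5 = {1, 3, 4, 5}
Tree: B1–B2, B2–B3, B2–B4, B3–B5

The largest bag has 4 vertices, giving width 3; this decomposition certifies tw(G) ≤ 3. On the other hand G contains the 4-clique {1, 3, 5, 8}. A clique must lie in a single bag of any decomposition, so no decomposition can have width below 3. The upper and lower bounds meet at 3, so that is the treewidth.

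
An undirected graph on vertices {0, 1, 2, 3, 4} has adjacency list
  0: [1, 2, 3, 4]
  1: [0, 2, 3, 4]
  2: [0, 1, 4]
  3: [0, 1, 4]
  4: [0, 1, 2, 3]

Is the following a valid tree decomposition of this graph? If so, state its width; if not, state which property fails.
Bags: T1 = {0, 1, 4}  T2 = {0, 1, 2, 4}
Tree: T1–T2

A tree decomposition must satisfy three properties: every vertex lies in some bag; for every edge, both endpoints lie together in some bag; and for every vertex, the bags containing it form a connected subtree. Here vertex 3 appears in no bag, so the decomposition is invalid.

No — vertex 3 appears in no bag.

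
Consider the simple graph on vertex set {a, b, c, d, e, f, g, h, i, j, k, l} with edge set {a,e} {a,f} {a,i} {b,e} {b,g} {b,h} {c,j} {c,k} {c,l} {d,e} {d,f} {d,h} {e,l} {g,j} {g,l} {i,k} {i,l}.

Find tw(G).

3

A width-3 tree decomposition is:
Bags: B1 = {c, i, j, k}  B2 = {c, i, j, l}  B3 = {g, i, j, l}  B4 = {a, g, i, l}  B5 = {a, e, g, l}  B6 = {a, b, e, g}  B7 = {a, b, e, f}  B8 = {b, d, e, f}  B9 = {b, d, f, h}
Tree: B1–B2, B2–B3, B3–B4, B4–B5, B5–B6, B6–B7, B7–B8, B8–B9
The largest bag has 4 vertices, giving width 3; this decomposition certifies tw(G) ≤ 3. For the lower bound: the 4 vertex sets {c,j,k}, {i}, {l}, {a,b,e,g} are disjoint, each induces a connected subgraph, and every pair is joined by at least one edge of G. Contracting each set to a single vertex therefore yields K_{4} as a minor, and since treewidth is minor-monotone, tw(G) ≥ tw(K_{4}) = 3. Combining the bounds, tw(G) = 3.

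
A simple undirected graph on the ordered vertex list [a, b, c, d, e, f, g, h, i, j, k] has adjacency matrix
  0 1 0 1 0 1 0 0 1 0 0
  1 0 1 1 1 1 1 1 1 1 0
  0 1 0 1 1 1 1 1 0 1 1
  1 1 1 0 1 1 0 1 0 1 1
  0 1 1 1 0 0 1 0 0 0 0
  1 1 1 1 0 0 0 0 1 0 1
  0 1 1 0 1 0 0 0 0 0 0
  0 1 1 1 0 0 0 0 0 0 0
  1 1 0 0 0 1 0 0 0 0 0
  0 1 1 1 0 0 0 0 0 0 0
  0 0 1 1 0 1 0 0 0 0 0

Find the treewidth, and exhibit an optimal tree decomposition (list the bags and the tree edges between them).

Each bag holds 4 vertices, so the decomposition has width 3, which upper-bounds the treewidth. Conversely, {c, d, f, k} is a clique of size 4, and the vertices of any clique must share a bag in every tree decomposition; so some bag has ≥ 4 vertices and tw(G) ≥ 3. Combining the bounds, tw(G) = 3.

Treewidth 3.
One such decomposition:
Bags: B1 = {b, c, d, f}  B2 = {b, c, d, j}  B3 = {c, d, f, k}  B4 = {b, c, d, h}  B5 = {b, c, d, e}  B6 = {a, b, d, f}  B7 = {a, b, f, i}  B8 = {b, c, e, g}
Tree: B1–B2, B1–B3, B2–B4, B2–B5, B1–B6, B6–B7, B5–B8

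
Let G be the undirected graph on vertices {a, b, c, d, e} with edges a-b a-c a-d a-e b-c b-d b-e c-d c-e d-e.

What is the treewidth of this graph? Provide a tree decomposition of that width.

Treewidth 4.
One such decomposition:
Bags: B1 = {a, b, c, d, e}
Tree: (single bag)

A single bag containing all 5 vertices is trivially a valid decomposition of width 4. Conversely, {a, b, c, d, e} is a clique of size 5, and the vertices of any clique must share a bag in every tree decomposition; so some bag has ≥ 5 vertices and tw(G) ≥ 4. The upper and lower bounds meet at 4, so that is the treewidth.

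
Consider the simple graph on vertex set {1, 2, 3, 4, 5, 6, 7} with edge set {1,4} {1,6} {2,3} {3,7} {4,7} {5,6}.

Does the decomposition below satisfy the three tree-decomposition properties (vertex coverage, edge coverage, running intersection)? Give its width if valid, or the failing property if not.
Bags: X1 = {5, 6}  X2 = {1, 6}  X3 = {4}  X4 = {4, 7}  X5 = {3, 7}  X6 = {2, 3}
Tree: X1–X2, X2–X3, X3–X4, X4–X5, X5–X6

No — edge (1,4) lies in no bag.

A tree decomposition must satisfy three properties: every vertex lies in some bag; for every edge, both endpoints lie together in some bag; and for every vertex, the bags containing it form a connected subtree. Here edge (1,4) lies in no bag, so the decomposition is invalid.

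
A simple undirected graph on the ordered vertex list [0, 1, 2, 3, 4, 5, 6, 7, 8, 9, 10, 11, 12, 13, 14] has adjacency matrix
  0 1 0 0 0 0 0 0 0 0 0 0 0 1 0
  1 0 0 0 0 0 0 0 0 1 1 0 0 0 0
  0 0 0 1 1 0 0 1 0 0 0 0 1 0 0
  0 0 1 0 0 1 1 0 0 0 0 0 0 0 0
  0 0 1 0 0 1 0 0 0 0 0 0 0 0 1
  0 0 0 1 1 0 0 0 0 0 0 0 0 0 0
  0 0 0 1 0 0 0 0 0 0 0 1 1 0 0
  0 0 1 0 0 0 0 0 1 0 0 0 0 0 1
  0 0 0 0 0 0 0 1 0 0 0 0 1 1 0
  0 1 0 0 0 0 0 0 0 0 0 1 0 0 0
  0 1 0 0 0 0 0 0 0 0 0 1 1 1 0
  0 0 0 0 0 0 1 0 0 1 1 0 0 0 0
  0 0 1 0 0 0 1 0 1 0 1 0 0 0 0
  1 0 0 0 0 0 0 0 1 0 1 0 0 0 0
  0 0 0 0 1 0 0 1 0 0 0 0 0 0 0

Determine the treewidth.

A width-3 tree decomposition is:
Bags: B1 = {0, 1, 9, 13}  B2 = {1, 9, 10, 13}  B3 = {9, 10, 11, 13}  B4 = {8, 10, 11, 13}  B5 = {8, 10, 11, 12}  B6 = {6, 8, 11, 12}  B7 = {6, 7, 8, 12}  B8 = {2, 6, 7, 12}  B9 = {2, 3, 6, 7}  B10 = {2, 3, 7, 14}  B11 = {2, 3, 4, 14}  B12 = {3, 4, 5, 14}
Tree: B1–B2, B2–B3, B3–B4, B4–B5, B5–B6, B6–B7, B7–B8, B8–B9, B9–B10, B10–B11, B11–B12
The largest bag has 4 vertices, giving width 3; this decomposition certifies tw(G) ≤ 3. For the lower bound: the 4 vertex sets {0,1,9}, {13}, {10}, {6,8,11,12} are disjoint, each induces a connected subgraph, and every pair is joined by at least one edge of G. Contracting each set to a single vertex therefore yields K_{4} as a minor, and since treewidth is minor-monotone, tw(G) ≥ tw(K_{4}) = 3. Combining the bounds, tw(G) = 3.

3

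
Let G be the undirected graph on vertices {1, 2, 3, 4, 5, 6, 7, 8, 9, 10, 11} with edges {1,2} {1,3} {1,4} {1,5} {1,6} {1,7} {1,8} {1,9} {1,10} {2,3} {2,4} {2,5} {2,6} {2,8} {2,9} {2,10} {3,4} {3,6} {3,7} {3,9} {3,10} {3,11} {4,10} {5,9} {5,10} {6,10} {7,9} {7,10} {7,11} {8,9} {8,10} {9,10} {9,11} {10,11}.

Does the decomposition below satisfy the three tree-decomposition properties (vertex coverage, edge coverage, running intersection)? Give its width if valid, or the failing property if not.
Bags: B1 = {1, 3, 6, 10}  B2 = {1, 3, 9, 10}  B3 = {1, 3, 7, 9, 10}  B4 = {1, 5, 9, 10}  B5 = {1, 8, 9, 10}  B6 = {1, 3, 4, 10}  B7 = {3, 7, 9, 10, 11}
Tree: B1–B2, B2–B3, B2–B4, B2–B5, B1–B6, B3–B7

No — vertex 2 appears in no bag.

A tree decomposition must satisfy three properties: every vertex lies in some bag; for every edge, both endpoints lie together in some bag; and for every vertex, the bags containing it form a connected subtree. Here vertex 2 appears in no bag, so the decomposition is invalid.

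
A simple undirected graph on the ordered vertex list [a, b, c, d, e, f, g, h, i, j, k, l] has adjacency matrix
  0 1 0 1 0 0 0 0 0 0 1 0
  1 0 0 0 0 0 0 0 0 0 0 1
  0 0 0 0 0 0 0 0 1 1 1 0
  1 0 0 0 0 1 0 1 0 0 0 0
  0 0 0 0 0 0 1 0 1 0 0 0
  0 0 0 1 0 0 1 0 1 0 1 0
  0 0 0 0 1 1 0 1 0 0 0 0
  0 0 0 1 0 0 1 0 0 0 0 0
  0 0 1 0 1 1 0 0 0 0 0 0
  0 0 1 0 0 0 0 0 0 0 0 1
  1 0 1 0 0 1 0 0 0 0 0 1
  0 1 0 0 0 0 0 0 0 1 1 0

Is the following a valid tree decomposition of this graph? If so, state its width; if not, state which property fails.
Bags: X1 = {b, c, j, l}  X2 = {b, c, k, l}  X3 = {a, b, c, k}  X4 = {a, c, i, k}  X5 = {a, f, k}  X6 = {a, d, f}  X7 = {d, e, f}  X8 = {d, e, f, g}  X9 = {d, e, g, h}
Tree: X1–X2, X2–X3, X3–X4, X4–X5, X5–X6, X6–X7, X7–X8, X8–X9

No — edge (i,f) lies in no bag.

A tree decomposition must satisfy three properties: every vertex lies in some bag; for every edge, both endpoints lie together in some bag; and for every vertex, the bags containing it form a connected subtree. Here edge (i,f) lies in no bag, so the decomposition is invalid.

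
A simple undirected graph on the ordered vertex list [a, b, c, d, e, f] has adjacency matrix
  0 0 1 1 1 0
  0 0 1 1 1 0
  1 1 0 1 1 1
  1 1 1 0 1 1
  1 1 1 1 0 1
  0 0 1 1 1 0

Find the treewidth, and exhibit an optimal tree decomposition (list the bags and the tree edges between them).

Every bag has size at most 4, so the width is 4 − 1 = 3 and tw(G) ≤ 3. For the lower bound, the 4 vertices {a, c, d, e} are pairwise adjacent, and any tree decomposition puts a clique entirely inside one bag — forcing width ≥ 3. Therefore the treewidth is 3.

Treewidth 3.
Bags: B1 = {a, c, d, e}  B2 = {c, d, e, f}  B3 = {b, c, d, e}
Tree: B1–B2, B1–B3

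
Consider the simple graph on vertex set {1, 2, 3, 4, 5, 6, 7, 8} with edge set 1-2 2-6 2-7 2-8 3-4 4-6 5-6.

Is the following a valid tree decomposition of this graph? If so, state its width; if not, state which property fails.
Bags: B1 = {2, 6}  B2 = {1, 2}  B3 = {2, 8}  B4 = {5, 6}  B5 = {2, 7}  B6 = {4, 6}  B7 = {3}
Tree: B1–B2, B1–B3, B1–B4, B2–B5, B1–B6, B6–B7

A tree decomposition must satisfy three properties: every vertex lies in some bag; for every edge, both endpoints lie together in some bag; and for every vertex, the bags containing it form a connected subtree. Here edge (4,3) lies in no bag, so the decomposition is invalid.

No — edge (4,3) lies in no bag.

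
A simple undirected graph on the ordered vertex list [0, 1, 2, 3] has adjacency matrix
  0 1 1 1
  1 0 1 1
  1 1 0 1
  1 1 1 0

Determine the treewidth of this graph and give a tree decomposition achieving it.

A single bag containing all 4 vertices is trivially a valid decomposition of width 3. For the lower bound, the 4 vertices {0, 1, 2, 3} are pairwise adjacent, and any tree decomposition puts a clique entirely inside one bag — forcing width ≥ 3. Combining the bounds, tw(G) = 3.

Treewidth 3.
Bags: B1 = {0, 1, 2, 3}
Tree: (single bag)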